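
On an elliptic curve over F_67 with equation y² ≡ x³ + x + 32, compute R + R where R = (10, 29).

tangent at (10, 29): λ = (3·10² + 1)/(2·29) ≡ 33/58. 58⁻¹ ≡ 52 (mod 67) since 58·52 = 3016 ≡ 1, so λ ≡ 33·52 ≡ 41.
  x = λ² - 10 - 10 = 1681 - 20 ≡ 53; y = λ·(10 - 53) - 29 ≡ 17. → (53, 17)

(53, 17)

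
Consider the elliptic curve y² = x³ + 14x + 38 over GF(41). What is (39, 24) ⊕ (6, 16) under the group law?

(38, 16)

(39, 24) + (6, 16). λ = (16 - 24)/(6 - 39) ≡ 33/8 mod 41. 8⁻¹ ≡ 36 (mod 41), so λ ≡ 40.
  x = λ² - 39 - 6 = 1600 - 45 ≡ 38; y = λ·(39 - 38) - 24 ≡ 16. → (38, 16)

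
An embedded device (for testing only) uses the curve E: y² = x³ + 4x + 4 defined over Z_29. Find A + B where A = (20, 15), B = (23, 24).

(24, 2)

(20, 15) + (23, 24). λ = (24 - 15)/(23 - 20) ≡ 9/3 mod 29. 3⁻¹ ≡ 10 (mod 29) since 3·10 = 30 ≡ 1, so λ ≡ 3.
  x = λ² - 20 - 23 = 9 - 43 ≡ 24; y = λ·(20 - 24) - 15 ≡ 2. → (24, 2)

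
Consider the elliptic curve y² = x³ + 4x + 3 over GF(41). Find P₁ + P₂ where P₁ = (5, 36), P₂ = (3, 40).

(5, 36) + (3, 40). λ = (40 - 36)/(3 - 5) ≡ 4/39 mod 41. 39⁻¹ ≡ 20 (mod 41) since 39·20 = 780 ≡ 1, so λ ≡ 39.
  x = λ² - 5 - 3 = 1521 - 8 ≡ 37; y = λ·(5 - 37) - 36 ≡ 28. → (37, 28)

(37, 28)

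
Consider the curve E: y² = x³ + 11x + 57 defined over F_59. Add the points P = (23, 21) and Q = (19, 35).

(23, 21) + (19, 35). λ = (35 - 21)/(19 - 23) ≡ 14/55 mod 59. 55⁻¹ ≡ 44 (mod 59), so λ ≡ 26.
  x = λ² - 23 - 19 = 676 - 42 ≡ 44; y = λ·(23 - 44) - 21 ≡ 23. → (44, 23)

(44, 23)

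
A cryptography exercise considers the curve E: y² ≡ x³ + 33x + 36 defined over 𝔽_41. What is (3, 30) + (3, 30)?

(36, 19)

tangent at (3, 30): λ = (3·3² + 33)/(2·30) ≡ 19/19. 19⁻¹ ≡ 13 (mod 41), so λ ≡ 19·13 ≡ 1.
  x = λ² - 3 - 3 = 1 - 6 ≡ 36; y = λ·(3 - 36) - 30 ≡ 19. → (36, 19)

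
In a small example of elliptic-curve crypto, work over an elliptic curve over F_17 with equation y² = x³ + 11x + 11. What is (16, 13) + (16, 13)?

tangent at (16, 13): λ = (3·16² + 11)/(2·13) ≡ 14/9. 9⁻¹ ≡ 2 (mod 17), so λ ≡ 14·2 ≡ 11.
  x = λ² - 16 - 16 = 121 - 32 ≡ 4; y = λ·(16 - 4) - 13 ≡ 0. → (4, 0)

(4, 0)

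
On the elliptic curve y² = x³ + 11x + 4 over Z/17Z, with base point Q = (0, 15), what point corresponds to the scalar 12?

Repeated addition: build up to 12Q.
2Q: tangent at (0, 15): λ = (3·0² + 11)/(2·15) ≡ 11/13. 13⁻¹ ≡ 4 (mod 17), so λ ≡ 11·4 ≡ 10.
  x = λ² - 0 - 0 = 100 - 0 ≡ 15; y = λ·(0 - 15) - 15 ≡ 5. → (15, 5)
3Q: (15, 5) + (0, 15). λ = (15 - 5)/(0 - 15) ≡ 10/2 mod 17. 2⁻¹ ≡ 9 (mod 17) since 2·9 = 18 ≡ 1, so λ ≡ 5.
  x = λ² - 15 - 0 = 25 - 15 ≡ 10; y = λ·(15 - 10) - 5 ≡ 3. → (10, 3)
4Q: (10, 3) + (0, 15). λ = (15 - 3)/(0 - 10) ≡ 12/7 mod 17. 7⁻¹ ≡ 5 (mod 17) since 7·5 = 35 ≡ 1, so λ ≡ 9.
  x = λ² - 10 - 0 = 81 - 10 ≡ 3; y = λ·(10 - 3) - 3 ≡ 9. → (3, 9)
5Q: (3, 9) + (0, 15). λ = (15 - 9)/(0 - 3) ≡ 6/14 mod 17. 14⁻¹ ≡ 11 (mod 17), so λ ≡ 15.
  x = λ² - 3 - 0 = 225 - 3 ≡ 1; y = λ·(3 - 1) - 9 ≡ 4. → (1, 4)
6Q: (1, 4) + (0, 15). λ = (15 - 4)/(0 - 1) ≡ 11/16 mod 17. 16⁻¹ ≡ 16 (mod 17) since 16·16 = 256 ≡ 1, so λ ≡ 6.
  x = λ² - 1 - 0 = 36 - 1 ≡ 1; y = λ·(1 - 1) - 4 ≡ 13. → (1, 13)
7Q: (1, 13) + (0, 15). λ = (15 - 13)/(0 - 1) ≡ 2/16 mod 17. 16⁻¹ ≡ 16 (mod 17) since 16·16 = 256 ≡ 1, so λ ≡ 15.
  x = λ² - 1 - 0 = 225 - 1 ≡ 3; y = λ·(1 - 3) - 13 ≡ 8. → (3, 8)
8Q: (3, 8) + (0, 15). λ = (15 - 8)/(0 - 3) ≡ 7/14 mod 17. 14⁻¹ ≡ 11 (mod 17), so λ ≡ 9.
  x = λ² - 3 - 0 = 81 - 3 ≡ 10; y = λ·(3 - 10) - 8 ≡ 14. → (10, 14)
9Q: (10, 14) + (0, 15). λ = (15 - 14)/(0 - 10) ≡ 1/7 mod 17. 7⁻¹ ≡ 5 (mod 17) since 7·5 = 35 ≡ 1, so λ ≡ 5.
  x = λ² - 10 - 0 = 25 - 10 ≡ 15; y = λ·(10 - 15) - 14 ≡ 12. → (15, 12)
10Q: (15, 12) + (0, 15). λ = (15 - 12)/(0 - 15) ≡ 3/2 mod 17. 2⁻¹ ≡ 9 (mod 17), so λ ≡ 10.
  x = λ² - 15 - 0 = 100 - 15 ≡ 0; y = λ·(15 - 0) - 12 ≡ 2. → (0, 2)
11Q: (0, 2) + (0, 15): same x and y₁ ≡ -y₂, so the sum is O.
12Q: O + (0, 15) = (0, 15) (identity).

(0, 15)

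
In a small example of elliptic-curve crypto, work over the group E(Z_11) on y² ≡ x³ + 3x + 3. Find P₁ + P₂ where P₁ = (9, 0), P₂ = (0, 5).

(0, 6)

(9, 0) + (0, 5). λ = (5 - 0)/(0 - 9) ≡ 5/2 mod 11. 2⁻¹ ≡ 6 (mod 11), so λ ≡ 8.
  x = λ² - 9 - 0 = 64 - 9 ≡ 0; y = λ·(9 - 0) - 0 ≡ 6. → (0, 6)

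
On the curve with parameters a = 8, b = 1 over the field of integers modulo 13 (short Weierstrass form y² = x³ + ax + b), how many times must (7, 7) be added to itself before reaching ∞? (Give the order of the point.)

2P: tangent at (7, 7): λ = (3·7² + 8)/(2·7) ≡ 12/1. 1⁻¹ ≡ 1 (mod 13), so λ ≡ 12·1 ≡ 12.
  x = λ² - 7 - 7 = 144 - 14 ≡ 0; y = λ·(7 - 0) - 7 ≡ 12. → (0, 12)
3P: (0, 12) + (7, 7). λ = (7 - 12)/(7 - 0) ≡ 8/7 mod 13. 7⁻¹ ≡ 2 (mod 13), so λ ≡ 3.
  x = λ² - 0 - 7 = 9 - 7 ≡ 2; y = λ·(0 - 2) - 12 ≡ 8. → (2, 8)
4P: (2, 8) + (7, 7). λ = (7 - 8)/(7 - 2) ≡ 12/5 mod 13. 5⁻¹ ≡ 8 (mod 13) since 5·8 = 40 ≡ 1, so λ ≡ 5.
  x = λ² - 2 - 7 = 25 - 9 ≡ 3; y = λ·(2 - 3) - 8 ≡ 0. → (3, 0)
5P: (3, 0) + (7, 7). λ = (7 - 0)/(7 - 3) ≡ 7/4 mod 13. 4⁻¹ ≡ 10 (mod 13) since 4·10 = 40 ≡ 1, so λ ≡ 5.
  x = λ² - 3 - 7 = 25 - 10 ≡ 2; y = λ·(3 - 2) - 0 ≡ 5. → (2, 5)
6P: (2, 5) + (7, 7). λ = (7 - 5)/(7 - 2) ≡ 2/5 mod 13. 5⁻¹ ≡ 8 (mod 13) since 5·8 = 40 ≡ 1, so λ ≡ 3.
  x = λ² - 2 - 7 = 9 - 9 ≡ 0; y = λ·(2 - 0) - 5 ≡ 1. → (0, 1)
7P: (0, 1) + (7, 7). λ = (7 - 1)/(7 - 0) ≡ 6/7 mod 13. 7⁻¹ ≡ 2 (mod 13) since 7·2 = 14 ≡ 1, so λ ≡ 12.
  x = λ² - 0 - 7 = 144 - 7 ≡ 7; y = λ·(0 - 7) - 1 ≡ 6. → (7, 6)
8P: (7, 6) + (7, 7): same x and y₁ ≡ -y₂, so the sum is ∞.
8P = ∞, so the order is 8.

8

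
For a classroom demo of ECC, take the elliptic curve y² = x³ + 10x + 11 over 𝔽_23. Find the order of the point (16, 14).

4

2P: tangent at (16, 14): λ = (3·16² + 10)/(2·14) ≡ 19/5. 5⁻¹ ≡ 14 (mod 23) since 5·14 = 70 ≡ 1, so λ ≡ 19·14 ≡ 13.
  x = λ² - 16 - 16 = 169 - 32 ≡ 22; y = λ·(16 - 22) - 14 ≡ 0. → (22, 0)
3P: (22, 0) + (16, 14). λ = (14 - 0)/(16 - 22) ≡ 14/17 mod 23. 17⁻¹ ≡ 19 (mod 23) since 17·19 = 323 ≡ 1, so λ ≡ 13.
  x = λ² - 22 - 16 = 169 - 38 ≡ 16; y = λ·(22 - 16) - 0 ≡ 9. → (16, 9)
4P: (16, 9) + (16, 14): same x and y₁ ≡ -y₂, so the sum is O.
4P = O, so the order is 4.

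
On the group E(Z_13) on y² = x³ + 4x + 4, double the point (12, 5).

(6, 7)

tangent at (12, 5): λ = (3·12² + 4)/(2·5) ≡ 7/10. 10⁻¹ ≡ 4 (mod 13), so λ ≡ 7·4 ≡ 2.
  x = λ² - 12 - 12 = 4 - 24 ≡ 6; y = λ·(12 - 6) - 5 ≡ 7. → (6, 7)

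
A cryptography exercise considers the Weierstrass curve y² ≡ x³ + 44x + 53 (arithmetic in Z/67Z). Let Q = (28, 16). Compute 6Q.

Repeated addition: build up to 6Q.
2Q: tangent at (28, 16): λ = (3·28² + 44)/(2·16) ≡ 51/32. 32⁻¹ ≡ 44 (mod 67) since 32·44 = 1408 ≡ 1, so λ ≡ 51·44 ≡ 33.
  x = λ² - 28 - 28 = 1089 - 56 ≡ 28; y = λ·(28 - 28) - 16 ≡ 51. → (28, 51)
3Q: (28, 51) + (28, 16): same x and y₁ ≡ -y₂, so the sum is the point at infinity.
4Q: the point at infinity + (28, 16) = (28, 16) (identity).
5Q: tangent at (28, 16): λ = (3·28² + 44)/(2·16) ≡ 51/32. 32⁻¹ ≡ 44 (mod 67), so λ ≡ 51·44 ≡ 33.
  x = λ² - 28 - 28 = 1089 - 56 ≡ 28; y = λ·(28 - 28) - 16 ≡ 51. → (28, 51)
6Q: (28, 51) + (28, 16): same x and y₁ ≡ -y₂, so the sum is the point at infinity.

O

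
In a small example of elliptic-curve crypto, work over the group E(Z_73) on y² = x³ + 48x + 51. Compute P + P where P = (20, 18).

(10, 61)

tangent at (20, 18): λ = (3·20² + 48)/(2·18) ≡ 7/36. 36⁻¹ ≡ 71 (mod 73) since 36·71 = 2556 ≡ 1, so λ ≡ 7·71 ≡ 59.
  x = λ² - 20 - 20 = 3481 - 40 ≡ 10; y = λ·(20 - 10) - 18 ≡ 61. → (10, 61)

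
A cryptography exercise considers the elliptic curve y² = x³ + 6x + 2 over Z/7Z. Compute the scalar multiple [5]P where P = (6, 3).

(6, 4)

Double-and-add on 5 = (101)₂. Start with P = (6, 3) for the leading 1-bit.
double: tangent at (6, 3): λ = (3·6² + 6)/(2·3) ≡ 2/6. 6⁻¹ ≡ 6 (mod 7), so λ ≡ 2·6 ≡ 5.
  x = λ² - 6 - 6 = 25 - 12 ≡ 6; y = λ·(6 - 6) - 3 ≡ 4. → (6, 4)
double: tangent at (6, 4): λ = (3·6² + 6)/(2·4) ≡ 2/1. 1⁻¹ ≡ 1 (mod 7), so λ ≡ 2·1 ≡ 2.
  x = λ² - 6 - 6 = 4 - 12 ≡ 6; y = λ·(6 - 6) - 4 ≡ 3. → (6, 3)
add P: tangent at (6, 3): λ = (3·6² + 6)/(2·3) ≡ 2/6. 6⁻¹ ≡ 6 (mod 7) since 6·6 = 36 ≡ 1, so λ ≡ 2·6 ≡ 5.
  x = λ² - 6 - 6 = 25 - 12 ≡ 6; y = λ·(6 - 6) - 3 ≡ 4. → (6, 4)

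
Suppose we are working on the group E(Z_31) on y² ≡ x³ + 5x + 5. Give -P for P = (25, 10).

-(25, 10) = (25, -10 mod 31) = (25, 21).

(25, 21)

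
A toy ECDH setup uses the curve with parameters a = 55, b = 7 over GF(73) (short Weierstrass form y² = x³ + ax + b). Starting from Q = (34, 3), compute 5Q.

Repeated addition: build up to 5Q.
2Q: tangent at (34, 3): λ = (3·34² + 55)/(2·3) ≡ 19/6. 6⁻¹ ≡ 61 (mod 73) since 6·61 = 366 ≡ 1, so λ ≡ 19·61 ≡ 64.
  x = λ² - 34 - 34 = 4096 - 68 ≡ 13; y = λ·(34 - 13) - 3 ≡ 27. → (13, 27)
3Q: (13, 27) + (34, 3). λ = (3 - 27)/(34 - 13) ≡ 49/21 mod 73. 21⁻¹ ≡ 7 (mod 73), so λ ≡ 51.
  x = λ² - 13 - 34 = 2601 - 47 ≡ 72; y = λ·(13 - 72) - 27 ≡ 30. → (72, 30)
4Q: (72, 30) + (34, 3). λ = (3 - 30)/(34 - 72) ≡ 46/35 mod 73. 35⁻¹ ≡ 48 (mod 73), so λ ≡ 18.
  x = λ² - 72 - 34 = 324 - 106 ≡ 72; y = λ·(72 - 72) - 30 ≡ 43. → (72, 43)
5Q: (72, 43) + (34, 3). λ = (3 - 43)/(34 - 72) ≡ 33/35 mod 73. 35⁻¹ ≡ 48 (mod 73) since 35·48 = 1680 ≡ 1, so λ ≡ 51.
  x = λ² - 72 - 34 = 2601 - 106 ≡ 13; y = λ·(72 - 13) - 43 ≡ 46. → (13, 46)

(13, 46)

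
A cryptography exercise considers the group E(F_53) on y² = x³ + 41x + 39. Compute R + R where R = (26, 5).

tangent at (26, 5): λ = (3·26² + 41)/(2·5) ≡ 2/10. 10⁻¹ ≡ 16 (mod 53) since 10·16 = 160 ≡ 1, so λ ≡ 2·16 ≡ 32.
  x = λ² - 26 - 26 = 1024 - 52 ≡ 18; y = λ·(26 - 18) - 5 ≡ 39. → (18, 39)

(18, 39)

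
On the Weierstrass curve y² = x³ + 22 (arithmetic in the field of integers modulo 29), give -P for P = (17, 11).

(17, 18)

-(17, 11) = (17, -11 mod 29) = (17, 18).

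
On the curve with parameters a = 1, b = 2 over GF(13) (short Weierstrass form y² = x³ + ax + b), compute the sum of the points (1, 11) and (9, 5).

(6, 9)

(1, 11) + (9, 5). λ = (5 - 11)/(9 - 1) ≡ 7/8 mod 13. 8⁻¹ ≡ 5 (mod 13), so λ ≡ 9.
  x = λ² - 1 - 9 = 81 - 10 ≡ 6; y = λ·(1 - 6) - 11 ≡ 9. → (6, 9)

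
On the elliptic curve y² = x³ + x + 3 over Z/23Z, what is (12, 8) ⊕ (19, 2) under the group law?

(12, 8) + (19, 2). λ = (2 - 8)/(19 - 12) ≡ 17/7 mod 23. 7⁻¹ ≡ 10 (mod 23), so λ ≡ 9.
  x = λ² - 12 - 19 = 81 - 31 ≡ 4; y = λ·(12 - 4) - 8 ≡ 18. → (4, 18)

(4, 18)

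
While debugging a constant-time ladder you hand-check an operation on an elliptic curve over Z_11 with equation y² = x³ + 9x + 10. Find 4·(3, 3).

O

Write P = (3, 3).
Double-and-add on 4 = (100)₂. Start with P = (3, 3) for the leading 1-bit.
double: tangent at (3, 3): λ = (3·3² + 9)/(2·3) ≡ 3/6. 6⁻¹ ≡ 2 (mod 11) since 6·2 = 12 ≡ 1, so λ ≡ 3·2 ≡ 6.
  x = λ² - 3 - 3 = 36 - 6 ≡ 8; y = λ·(3 - 8) - 3 ≡ 0. → (8, 0)
double: (8, 0) + (8, 0): same x and y₁ ≡ -y₂, so the sum is O.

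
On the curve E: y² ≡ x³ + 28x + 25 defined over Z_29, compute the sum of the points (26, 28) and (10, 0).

(16, 4)

(26, 28) + (10, 0). λ = (0 - 28)/(10 - 26) ≡ 1/13 mod 29. 13⁻¹ ≡ 9 (mod 29) since 13·9 = 117 ≡ 1, so λ ≡ 9.
  x = λ² - 26 - 10 = 81 - 36 ≡ 16; y = λ·(26 - 16) - 28 ≡ 4. → (16, 4)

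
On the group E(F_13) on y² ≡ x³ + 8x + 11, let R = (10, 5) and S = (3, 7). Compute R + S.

(3, 6)

(10, 5) + (3, 7). λ = (7 - 5)/(3 - 10) ≡ 2/6 mod 13. 6⁻¹ ≡ 11 (mod 13), so λ ≡ 9.
  x = λ² - 10 - 3 = 81 - 13 ≡ 3; y = λ·(10 - 3) - 5 ≡ 6. → (3, 6)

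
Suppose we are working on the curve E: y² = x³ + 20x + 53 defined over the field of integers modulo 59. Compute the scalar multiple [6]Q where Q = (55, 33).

(40, 37)

Double-and-add on 6 = (110)₂. Start with Q = (55, 33) for the leading 1-bit.
double: tangent at (55, 33): λ = (3·55² + 20)/(2·33) ≡ 9/7. 7⁻¹ ≡ 17 (mod 59) since 7·17 = 119 ≡ 1, so λ ≡ 9·17 ≡ 35.
  x = λ² - 55 - 55 = 1225 - 110 ≡ 53; y = λ·(55 - 53) - 33 ≡ 37. → (53, 37)
add Q: (53, 37) + (55, 33). λ = (33 - 37)/(55 - 53) ≡ 55/2 mod 59. 2⁻¹ ≡ 30 (mod 59) since 2·30 = 60 ≡ 1, so λ ≡ 57.
  x = λ² - 53 - 55 = 3249 - 108 ≡ 14; y = λ·(53 - 14) - 37 ≡ 3. → (14, 3)
double: tangent at (14, 3): λ = (3·14² + 20)/(2·3) ≡ 18/6. 6⁻¹ ≡ 10 (mod 59), so λ ≡ 18·10 ≡ 3.
  x = λ² - 14 - 14 = 9 - 28 ≡ 40; y = λ·(14 - 40) - 3 ≡ 37. → (40, 37)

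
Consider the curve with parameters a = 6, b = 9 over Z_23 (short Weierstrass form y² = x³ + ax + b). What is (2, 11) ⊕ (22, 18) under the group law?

(7, 16)

(2, 11) + (22, 18). λ = (18 - 11)/(22 - 2) ≡ 7/20 mod 23. 20⁻¹ ≡ 15 (mod 23), so λ ≡ 13.
  x = λ² - 2 - 22 = 169 - 24 ≡ 7; y = λ·(2 - 7) - 11 ≡ 16. → (7, 16)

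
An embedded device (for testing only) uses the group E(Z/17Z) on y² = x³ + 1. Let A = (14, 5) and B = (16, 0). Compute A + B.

(14, 5) + (16, 0). λ = (0 - 5)/(16 - 14) ≡ 12/2 mod 17. 2⁻¹ ≡ 9 (mod 17) since 2·9 = 18 ≡ 1, so λ ≡ 6.
  x = λ² - 14 - 16 = 36 - 30 ≡ 6; y = λ·(14 - 6) - 5 ≡ 9. → (6, 9)

(6, 9)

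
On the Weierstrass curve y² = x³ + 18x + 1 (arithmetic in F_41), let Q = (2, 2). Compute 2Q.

(1, 26)

tangent at (2, 2): λ = (3·2² + 18)/(2·2) ≡ 30/4. 4⁻¹ ≡ 31 (mod 41), so λ ≡ 30·31 ≡ 28.
  x = λ² - 2 - 2 = 784 - 4 ≡ 1; y = λ·(2 - 1) - 2 ≡ 26. → (1, 26)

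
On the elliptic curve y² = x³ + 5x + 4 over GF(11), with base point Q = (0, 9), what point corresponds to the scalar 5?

(0, 9)

Double-and-add on 5 = (101)₂. Start with Q = (0, 9) for the leading 1-bit.
double: tangent at (0, 9): λ = (3·0² + 5)/(2·9) ≡ 5/7. 7⁻¹ ≡ 8 (mod 11), so λ ≡ 5·8 ≡ 7.
  x = λ² - 0 - 0 = 49 - 0 ≡ 5; y = λ·(0 - 5) - 9 ≡ 0. → (5, 0)
double: (5, 0) + (5, 0): same x and y₁ ≡ -y₂, so the sum is ∞.
add Q: ∞ + (0, 9) = (0, 9) (identity).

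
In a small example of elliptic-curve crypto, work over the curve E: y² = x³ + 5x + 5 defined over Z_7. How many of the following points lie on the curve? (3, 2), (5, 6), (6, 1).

(3, 2): 2² ≡ 4, rhs ≡ 5 → off.
(5, 6): 6² ≡ 1, rhs ≡ 1 → on.
(6, 1): 1² ≡ 1, rhs ≡ 6 → off.

1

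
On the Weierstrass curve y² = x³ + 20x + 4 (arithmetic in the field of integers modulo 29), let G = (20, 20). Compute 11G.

Double-and-add on 11 = (1011)₂. Start with G = (20, 20) for the leading 1-bit.
double: tangent at (20, 20): λ = (3·20² + 20)/(2·20) ≡ 2/11. 11⁻¹ ≡ 8 (mod 29), so λ ≡ 2·8 ≡ 16.
  x = λ² - 20 - 20 = 256 - 40 ≡ 13; y = λ·(20 - 13) - 20 ≡ 5. → (13, 5)
double: tangent at (13, 5): λ = (3·13² + 20)/(2·5) ≡ 5/10. 10⁻¹ ≡ 3 (mod 29), so λ ≡ 5·3 ≡ 15.
  x = λ² - 13 - 13 = 225 - 26 ≡ 25; y = λ·(13 - 25) - 5 ≡ 18. → (25, 18)
add G: (25, 18) + (20, 20). λ = (20 - 18)/(20 - 25) ≡ 2/24 mod 29. 24⁻¹ ≡ 23 (mod 29) since 24·23 = 552 ≡ 1, so λ ≡ 17.
  x = λ² - 25 - 20 = 289 - 45 ≡ 12; y = λ·(25 - 12) - 18 ≡ 0. → (12, 0)
double: (12, 0) + (12, 0): same x and y₁ ≡ -y₂, so the sum is O.
add G: O + (20, 20) = (20, 20) (identity).

(20, 20)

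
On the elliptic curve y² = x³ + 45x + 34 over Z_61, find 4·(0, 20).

Write G = (0, 20).
Repeated addition: build up to 4G.
2G: tangent at (0, 20): λ = (3·0² + 45)/(2·20) ≡ 45/40. 40⁻¹ ≡ 29 (mod 61) since 40·29 = 1160 ≡ 1, so λ ≡ 45·29 ≡ 24.
  x = λ² - 0 - 0 = 576 - 0 ≡ 27; y = λ·(0 - 27) - 20 ≡ 3. → (27, 3)
3G: (27, 3) + (0, 20). λ = (20 - 3)/(0 - 27) ≡ 17/34 mod 61. 34⁻¹ ≡ 9 (mod 61), so λ ≡ 31.
  x = λ² - 27 - 0 = 961 - 27 ≡ 19; y = λ·(27 - 19) - 3 ≡ 1. → (19, 1)
4G: (19, 1) + (0, 20). λ = (20 - 1)/(0 - 19) ≡ 19/42 mod 61. 42⁻¹ ≡ 16 (mod 61) since 42·16 = 672 ≡ 1, so λ ≡ 60.
  x = λ² - 19 - 0 = 3600 - 19 ≡ 43; y = λ·(19 - 43) - 1 ≡ 23. → (43, 23)

(43, 23)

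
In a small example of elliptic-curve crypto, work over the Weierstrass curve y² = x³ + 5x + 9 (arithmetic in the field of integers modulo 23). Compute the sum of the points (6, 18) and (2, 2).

(6, 18) + (2, 2). λ = (2 - 18)/(2 - 6) ≡ 7/19 mod 23. 19⁻¹ ≡ 17 (mod 23) since 19·17 = 323 ≡ 1, so λ ≡ 4.
  x = λ² - 6 - 2 = 16 - 8 ≡ 8; y = λ·(6 - 8) - 18 ≡ 20. → (8, 20)

(8, 20)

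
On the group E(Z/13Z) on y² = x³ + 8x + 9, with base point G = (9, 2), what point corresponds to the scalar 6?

O

Repeated addition: build up to 6G.
2G: tangent at (9, 2): λ = (3·9² + 8)/(2·2) ≡ 4/4. 4⁻¹ ≡ 10 (mod 13), so λ ≡ 4·10 ≡ 1.
  x = λ² - 9 - 9 = 1 - 18 ≡ 9; y = λ·(9 - 9) - 2 ≡ 11. → (9, 11)
3G: (9, 11) + (9, 2): same x and y₁ ≡ -y₂, so the sum is 𝒪.
4G: 𝒪 + (9, 2) = (9, 2) (identity).
5G: tangent at (9, 2): λ = (3·9² + 8)/(2·2) ≡ 4/4. 4⁻¹ ≡ 10 (mod 13) since 4·10 = 40 ≡ 1, so λ ≡ 4·10 ≡ 1.
  x = λ² - 9 - 9 = 1 - 18 ≡ 9; y = λ·(9 - 9) - 2 ≡ 11. → (9, 11)
6G: (9, 11) + (9, 2): same x and y₁ ≡ -y₂, so the sum is 𝒪.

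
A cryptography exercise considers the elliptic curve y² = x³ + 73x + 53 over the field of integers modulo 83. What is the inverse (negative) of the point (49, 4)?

-(49, 4) = (49, -4 mod 83) = (49, 79).

(49, 79)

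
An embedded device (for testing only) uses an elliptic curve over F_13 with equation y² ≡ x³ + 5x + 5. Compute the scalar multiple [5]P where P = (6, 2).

(5, 5)

Double-and-add on 5 = (101)₂. Start with P = (6, 2) for the leading 1-bit.
double: tangent at (6, 2): λ = (3·6² + 5)/(2·2) ≡ 9/4. 4⁻¹ ≡ 10 (mod 13) since 4·10 = 40 ≡ 1, so λ ≡ 9·10 ≡ 12.
  x = λ² - 6 - 6 = 144 - 12 ≡ 2; y = λ·(6 - 2) - 2 ≡ 7. → (2, 7)
double: tangent at (2, 7): λ = (3·2² + 5)/(2·7) ≡ 4/1. 1⁻¹ ≡ 1 (mod 13), so λ ≡ 4·1 ≡ 4.
  x = λ² - 2 - 2 = 16 - 4 ≡ 12; y = λ·(2 - 12) - 7 ≡ 5. → (12, 5)
add P: (12, 5) + (6, 2). λ = (2 - 5)/(6 - 12) ≡ 10/7 mod 13. 7⁻¹ ≡ 2 (mod 13), so λ ≡ 7.
  x = λ² - 12 - 6 = 49 - 18 ≡ 5; y = λ·(12 - 5) - 5 ≡ 5. → (5, 5)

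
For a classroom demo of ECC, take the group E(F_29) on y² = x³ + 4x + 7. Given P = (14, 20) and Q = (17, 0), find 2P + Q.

First 2P:
Repeated addition: build up to 2P.
2P: tangent at (14, 20): λ = (3·14² + 4)/(2·20) ≡ 12/11. 11⁻¹ ≡ 8 (mod 29) since 11·8 = 88 ≡ 1, so λ ≡ 12·8 ≡ 9.
  x = λ² - 14 - 14 = 81 - 28 ≡ 24; y = λ·(14 - 24) - 20 ≡ 6. → (24, 6)
2P = (24, 6).
Finally 2P + Q:
(24, 6) + (17, 0). λ = (0 - 6)/(17 - 24) ≡ 23/22 mod 29. 22⁻¹ ≡ 4 (mod 29), so λ ≡ 5.
  x = λ² - 24 - 17 = 25 - 41 ≡ 13; y = λ·(24 - 13) - 6 ≡ 20. → (13, 20)

(13, 20)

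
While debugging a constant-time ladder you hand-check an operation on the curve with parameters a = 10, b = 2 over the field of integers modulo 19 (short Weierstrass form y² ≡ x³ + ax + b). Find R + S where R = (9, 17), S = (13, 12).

(9, 17) + (13, 12). λ = (12 - 17)/(13 - 9) ≡ 14/4 mod 19. 4⁻¹ ≡ 5 (mod 19) since 4·5 = 20 ≡ 1, so λ ≡ 13.
  x = λ² - 9 - 13 = 169 - 22 ≡ 14; y = λ·(9 - 14) - 17 ≡ 13. → (14, 13)

(14, 13)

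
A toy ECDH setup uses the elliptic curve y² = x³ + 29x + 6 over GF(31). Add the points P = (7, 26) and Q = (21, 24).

(7, 26) + (21, 24). λ = (24 - 26)/(21 - 7) ≡ 29/14 mod 31. 14⁻¹ ≡ 20 (mod 31), so λ ≡ 22.
  x = λ² - 7 - 21 = 484 - 28 ≡ 22; y = λ·(7 - 22) - 26 ≡ 16. → (22, 16)

(22, 16)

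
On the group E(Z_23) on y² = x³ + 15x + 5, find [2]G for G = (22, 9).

(3, 10)

tangent at (22, 9): λ = (3·22² + 15)/(2·9) ≡ 18/18. 18⁻¹ ≡ 9 (mod 23), so λ ≡ 18·9 ≡ 1.
  x = λ² - 22 - 22 = 1 - 44 ≡ 3; y = λ·(22 - 3) - 9 ≡ 10. → (3, 10)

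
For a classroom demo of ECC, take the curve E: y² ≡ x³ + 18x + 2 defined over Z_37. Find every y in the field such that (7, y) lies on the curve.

8, 29

x³ + 18x + 2 = 471 ≡ 27 (mod 37).
Square roots of 27 mod 37: 8 and 29 (since 8² = 64 ≡ 27).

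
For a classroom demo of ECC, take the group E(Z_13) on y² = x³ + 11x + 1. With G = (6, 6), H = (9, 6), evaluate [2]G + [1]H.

First 2G:
Repeated addition: build up to 2G.
2G: tangent at (6, 6): λ = (3·6² + 11)/(2·6) ≡ 2/12. 12⁻¹ ≡ 12 (mod 13), so λ ≡ 2·12 ≡ 11.
  x = λ² - 6 - 6 = 121 - 12 ≡ 5; y = λ·(6 - 5) - 6 ≡ 5. → (5, 5)
2G = (5, 5).
Finally 2G + H:
(5, 5) + (9, 6). λ = (6 - 5)/(9 - 5) ≡ 1/4 mod 13. 4⁻¹ ≡ 10 (mod 13), so λ ≡ 10.
  x = λ² - 5 - 9 = 100 - 14 ≡ 8; y = λ·(5 - 8) - 5 ≡ 4. → (8, 4)

(8, 4)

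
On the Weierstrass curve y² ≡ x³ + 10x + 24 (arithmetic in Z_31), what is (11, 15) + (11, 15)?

tangent at (11, 15): λ = (3·11² + 10)/(2·15) ≡ 1/30. 30⁻¹ ≡ 30 (mod 31), so λ ≡ 1·30 ≡ 30.
  x = λ² - 11 - 11 = 900 - 22 ≡ 10; y = λ·(11 - 10) - 15 ≡ 15. → (10, 15)

(10, 15)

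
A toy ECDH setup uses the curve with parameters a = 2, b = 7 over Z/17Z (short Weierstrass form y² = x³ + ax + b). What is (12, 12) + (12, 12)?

tangent at (12, 12): λ = (3·12² + 2)/(2·12) ≡ 9/7. 7⁻¹ ≡ 5 (mod 17) since 7·5 = 35 ≡ 1, so λ ≡ 9·5 ≡ 11.
  x = λ² - 12 - 12 = 121 - 24 ≡ 12; y = λ·(12 - 12) - 12 ≡ 5. → (12, 5)

(12, 5)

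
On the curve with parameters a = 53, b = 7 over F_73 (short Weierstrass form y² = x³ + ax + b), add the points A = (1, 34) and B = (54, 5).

(17, 45)

(1, 34) + (54, 5). λ = (5 - 34)/(54 - 1) ≡ 44/53 mod 73. 53⁻¹ ≡ 62 (mod 73) since 53·62 = 3286 ≡ 1, so λ ≡ 27.
  x = λ² - 1 - 54 = 729 - 55 ≡ 17; y = λ·(1 - 17) - 34 ≡ 45. → (17, 45)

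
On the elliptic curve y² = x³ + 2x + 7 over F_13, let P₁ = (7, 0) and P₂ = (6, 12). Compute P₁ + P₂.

(1, 6)

(7, 0) + (6, 12). λ = (12 - 0)/(6 - 7) ≡ 12/12 mod 13. 12⁻¹ ≡ 12 (mod 13) since 12·12 = 144 ≡ 1, so λ ≡ 1.
  x = λ² - 7 - 6 = 1 - 13 ≡ 1; y = λ·(7 - 1) - 0 ≡ 6. → (1, 6)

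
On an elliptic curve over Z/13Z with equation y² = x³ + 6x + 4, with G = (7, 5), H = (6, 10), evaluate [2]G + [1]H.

First 2G:
Repeated addition: build up to 2G.
2G: tangent at (7, 5): λ = (3·7² + 6)/(2·5) ≡ 10/10. 10⁻¹ ≡ 4 (mod 13), so λ ≡ 10·4 ≡ 1.
  x = λ² - 7 - 7 = 1 - 14 ≡ 0; y = λ·(7 - 0) - 5 ≡ 2. → (0, 2)
2G = (0, 2).
Finally 2G + H:
(0, 2) + (6, 10). λ = (10 - 2)/(6 - 0) ≡ 8/6 mod 13. 6⁻¹ ≡ 11 (mod 13), so λ ≡ 10.
  x = λ² - 0 - 6 = 100 - 6 ≡ 3; y = λ·(0 - 3) - 2 ≡ 7. → (3, 7)

(3, 7)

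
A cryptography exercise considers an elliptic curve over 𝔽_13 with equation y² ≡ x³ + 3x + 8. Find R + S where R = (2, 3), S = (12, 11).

(9, 7)

(2, 3) + (12, 11). λ = (11 - 3)/(12 - 2) ≡ 8/10 mod 13. 10⁻¹ ≡ 4 (mod 13) since 10·4 = 40 ≡ 1, so λ ≡ 6.
  x = λ² - 2 - 12 = 36 - 14 ≡ 9; y = λ·(2 - 9) - 3 ≡ 7. → (9, 7)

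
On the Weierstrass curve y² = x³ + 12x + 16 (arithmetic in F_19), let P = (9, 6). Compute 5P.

Double-and-add on 5 = (101)₂. Start with P = (9, 6) for the leading 1-bit.
double: tangent at (9, 6): λ = (3·9² + 12)/(2·6) ≡ 8/12. 12⁻¹ ≡ 8 (mod 19), so λ ≡ 8·8 ≡ 7.
  x = λ² - 9 - 9 = 49 - 18 ≡ 12; y = λ·(9 - 12) - 6 ≡ 11. → (12, 11)
double: tangent at (12, 11): λ = (3·12² + 12)/(2·11) ≡ 7/3. 3⁻¹ ≡ 13 (mod 19), so λ ≡ 7·13 ≡ 15.
  x = λ² - 12 - 12 = 225 - 24 ≡ 11; y = λ·(12 - 11) - 11 ≡ 4. → (11, 4)
add P: (11, 4) + (9, 6). λ = (6 - 4)/(9 - 11) ≡ 2/17 mod 19. 17⁻¹ ≡ 9 (mod 19), so λ ≡ 18.
  x = λ² - 11 - 9 = 324 - 20 ≡ 0; y = λ·(11 - 0) - 4 ≡ 4. → (0, 4)

(0, 4)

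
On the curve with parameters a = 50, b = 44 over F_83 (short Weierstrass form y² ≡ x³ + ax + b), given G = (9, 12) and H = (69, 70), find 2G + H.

(57, 3)

First 2G:
Repeated addition: build up to 2G.
2G: tangent at (9, 12): λ = (3·9² + 50)/(2·12) ≡ 44/24. 24⁻¹ ≡ 45 (mod 83), so λ ≡ 44·45 ≡ 71.
  x = λ² - 9 - 9 = 5041 - 18 ≡ 43; y = λ·(9 - 43) - 12 ≡ 64. → (43, 64)
2G = (43, 64).
Finally 2G + H:
(43, 64) + (69, 70). λ = (70 - 64)/(69 - 43) ≡ 6/26 mod 83. 26⁻¹ ≡ 16 (mod 83) since 26·16 = 416 ≡ 1, so λ ≡ 13.
  x = λ² - 43 - 69 = 169 - 112 ≡ 57; y = λ·(43 - 57) - 64 ≡ 3. → (57, 3)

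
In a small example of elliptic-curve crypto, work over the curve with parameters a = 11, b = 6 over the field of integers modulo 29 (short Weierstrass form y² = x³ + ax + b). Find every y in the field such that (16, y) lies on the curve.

none

x³ + 11x + 6 = 4278 ≡ 15 (mod 29).
15 is a non-residue mod 29; no y exists.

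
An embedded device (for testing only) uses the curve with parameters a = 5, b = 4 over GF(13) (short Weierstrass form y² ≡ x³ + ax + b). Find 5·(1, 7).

Write P = (1, 7).
Repeated addition: build up to 5P.
2P: tangent at (1, 7): λ = (3·1² + 5)/(2·7) ≡ 8/1. 1⁻¹ ≡ 1 (mod 13), so λ ≡ 8·1 ≡ 8.
  x = λ² - 1 - 1 = 64 - 2 ≡ 10; y = λ·(1 - 10) - 7 ≡ 12. → (10, 12)
3P: (10, 12) + (1, 7). λ = (7 - 12)/(1 - 10) ≡ 8/4 mod 13. 4⁻¹ ≡ 10 (mod 13), so λ ≡ 2.
  x = λ² - 10 - 1 = 4 - 11 ≡ 6; y = λ·(10 - 6) - 12 ≡ 9. → (6, 9)
4P: (6, 9) + (1, 7). λ = (7 - 9)/(1 - 6) ≡ 11/8 mod 13. 8⁻¹ ≡ 5 (mod 13), so λ ≡ 3.
  x = λ² - 6 - 1 = 9 - 7 ≡ 2; y = λ·(6 - 2) - 9 ≡ 3. → (2, 3)
5P: (2, 3) + (1, 7). λ = (7 - 3)/(1 - 2) ≡ 4/12 mod 13. 12⁻¹ ≡ 12 (mod 13) since 12·12 = 144 ≡ 1, so λ ≡ 9.
  x = λ² - 2 - 1 = 81 - 3 ≡ 0; y = λ·(2 - 0) - 3 ≡ 2. → (0, 2)

(0, 2)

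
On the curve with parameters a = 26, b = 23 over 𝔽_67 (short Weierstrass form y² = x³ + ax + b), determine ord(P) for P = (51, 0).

2

2P: (51, 0) + (51, 0): same x and y₁ ≡ -y₂, so the sum is the point at infinity.
2P = the point at infinity, so the order is 2.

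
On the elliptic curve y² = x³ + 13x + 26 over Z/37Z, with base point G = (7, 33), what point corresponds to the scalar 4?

Repeated addition: build up to 4G.
2G: tangent at (7, 33): λ = (3·7² + 13)/(2·33) ≡ 12/29. 29⁻¹ ≡ 23 (mod 37), so λ ≡ 12·23 ≡ 17.
  x = λ² - 7 - 7 = 289 - 14 ≡ 16; y = λ·(7 - 16) - 33 ≡ 36. → (16, 36)
3G: (16, 36) + (7, 33). λ = (33 - 36)/(7 - 16) ≡ 34/28 mod 37. 28⁻¹ ≡ 4 (mod 37), so λ ≡ 25.
  x = λ² - 16 - 7 = 625 - 23 ≡ 10; y = λ·(16 - 10) - 36 ≡ 3. → (10, 3)
4G: (10, 3) + (7, 33). λ = (33 - 3)/(7 - 10) ≡ 30/34 mod 37. 34⁻¹ ≡ 12 (mod 37), so λ ≡ 27.
  x = λ² - 10 - 7 = 729 - 17 ≡ 9; y = λ·(10 - 9) - 3 ≡ 24. → (9, 24)

(9, 24)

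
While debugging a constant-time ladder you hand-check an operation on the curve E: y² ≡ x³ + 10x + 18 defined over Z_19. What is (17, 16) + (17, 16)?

(9, 18)

tangent at (17, 16): λ = (3·17² + 10)/(2·16) ≡ 3/13. 13⁻¹ ≡ 3 (mod 19), so λ ≡ 3·3 ≡ 9.
  x = λ² - 17 - 17 = 81 - 34 ≡ 9; y = λ·(17 - 9) - 16 ≡ 18. → (9, 18)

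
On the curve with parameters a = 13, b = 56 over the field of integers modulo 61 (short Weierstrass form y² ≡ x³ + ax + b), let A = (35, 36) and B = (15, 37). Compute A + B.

(35, 36) + (15, 37). λ = (37 - 36)/(15 - 35) ≡ 1/41 mod 61. 41⁻¹ ≡ 3 (mod 61), so λ ≡ 3.
  x = λ² - 35 - 15 = 9 - 50 ≡ 20; y = λ·(35 - 20) - 36 ≡ 9. → (20, 9)

(20, 9)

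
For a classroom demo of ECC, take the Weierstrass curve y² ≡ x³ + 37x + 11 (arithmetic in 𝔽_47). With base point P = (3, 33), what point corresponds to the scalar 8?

(44, 22)

Repeated addition: build up to 8P.
2P: tangent at (3, 33): λ = (3·3² + 37)/(2·33) ≡ 17/19. 19⁻¹ ≡ 5 (mod 47), so λ ≡ 17·5 ≡ 38.
  x = λ² - 3 - 3 = 1444 - 6 ≡ 28; y = λ·(3 - 28) - 33 ≡ 4. → (28, 4)
3P: (28, 4) + (3, 33). λ = (33 - 4)/(3 - 28) ≡ 29/22 mod 47. 22⁻¹ ≡ 15 (mod 47) since 22·15 = 330 ≡ 1, so λ ≡ 12.
  x = λ² - 28 - 3 = 144 - 31 ≡ 19; y = λ·(28 - 19) - 4 ≡ 10. → (19, 10)
4P: (19, 10) + (3, 33). λ = (33 - 10)/(3 - 19) ≡ 23/31 mod 47. 31⁻¹ ≡ 44 (mod 47), so λ ≡ 25.
  x = λ² - 19 - 3 = 625 - 22 ≡ 39; y = λ·(19 - 39) - 10 ≡ 7. → (39, 7)
5P: (39, 7) + (3, 33). λ = (33 - 7)/(3 - 39) ≡ 26/11 mod 47. 11⁻¹ ≡ 30 (mod 47), so λ ≡ 28.
  x = λ² - 39 - 3 = 784 - 42 ≡ 37; y = λ·(39 - 37) - 7 ≡ 2. → (37, 2)
6P: (37, 2) + (3, 33). λ = (33 - 2)/(3 - 37) ≡ 31/13 mod 47. 13⁻¹ ≡ 29 (mod 47) since 13·29 = 377 ≡ 1, so λ ≡ 6.
  x = λ² - 37 - 3 = 36 - 40 ≡ 43; y = λ·(37 - 43) - 2 ≡ 9. → (43, 9)
7P: (43, 9) + (3, 33). λ = (33 - 9)/(3 - 43) ≡ 24/7 mod 47. 7⁻¹ ≡ 27 (mod 47) since 7·27 = 189 ≡ 1, so λ ≡ 37.
  x = λ² - 43 - 3 = 1369 - 46 ≡ 7; y = λ·(43 - 7) - 9 ≡ 7. → (7, 7)
8P: (7, 7) + (3, 33). λ = (33 - 7)/(3 - 7) ≡ 26/43 mod 47. 43⁻¹ ≡ 35 (mod 47) since 43·35 = 1505 ≡ 1, so λ ≡ 17.
  x = λ² - 7 - 3 = 289 - 10 ≡ 44; y = λ·(7 - 44) - 7 ≡ 22. → (44, 22)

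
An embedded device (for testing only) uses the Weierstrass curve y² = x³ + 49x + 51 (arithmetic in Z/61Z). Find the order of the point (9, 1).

2P: tangent at (9, 1): λ = (3·9² + 49)/(2·1) ≡ 48/2. 2⁻¹ ≡ 31 (mod 61), so λ ≡ 48·31 ≡ 24.
  x = λ² - 9 - 9 = 576 - 18 ≡ 9; y = λ·(9 - 9) - 1 ≡ 60. → (9, 60)
3P: (9, 60) + (9, 1): same x and y₁ ≡ -y₂, so the sum is the point at infinity.
3P = the point at infinity, so the order is 3.

3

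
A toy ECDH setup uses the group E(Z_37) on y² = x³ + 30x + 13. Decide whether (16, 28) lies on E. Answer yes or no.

y² = 28² ≡ 7; x³ + 30x + 13 = 4589 ≡ 1 (mod 37). 7 ≠ 1.

no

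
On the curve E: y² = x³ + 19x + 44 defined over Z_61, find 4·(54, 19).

(10, 21)

Write G = (54, 19).
Double-and-add on 4 = (100)₂. Start with G = (54, 19) for the leading 1-bit.
double: tangent at (54, 19): λ = (3·54² + 19)/(2·19) ≡ 44/38. 38⁻¹ ≡ 53 (mod 61) since 38·53 = 2014 ≡ 1, so λ ≡ 44·53 ≡ 14.
  x = λ² - 54 - 54 = 196 - 108 ≡ 27; y = λ·(54 - 27) - 19 ≡ 54. → (27, 54)
double: tangent at (27, 54): λ = (3·27² + 19)/(2·54) ≡ 10/47. 47⁻¹ ≡ 13 (mod 61), so λ ≡ 10·13 ≡ 8.
  x = λ² - 27 - 27 = 64 - 54 ≡ 10; y = λ·(27 - 10) - 54 ≡ 21. → (10, 21)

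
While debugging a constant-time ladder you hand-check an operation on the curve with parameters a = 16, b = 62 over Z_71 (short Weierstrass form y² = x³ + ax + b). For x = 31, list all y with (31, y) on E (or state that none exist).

23, 48

x³ + 16x + 62 = 30349 ≡ 32 (mod 71).
Square roots of 32 mod 71: 23 and 48 (since 23² = 529 ≡ 32).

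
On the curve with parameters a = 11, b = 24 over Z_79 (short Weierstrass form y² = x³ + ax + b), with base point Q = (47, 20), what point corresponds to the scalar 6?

Double-and-add on 6 = (110)₂. Start with Q = (47, 20) for the leading 1-bit.
double: tangent at (47, 20): λ = (3·47² + 11)/(2·20) ≡ 2/40. 40⁻¹ ≡ 2 (mod 79), so λ ≡ 2·2 ≡ 4.
  x = λ² - 47 - 47 = 16 - 94 ≡ 1; y = λ·(47 - 1) - 20 ≡ 6. → (1, 6)
add Q: (1, 6) + (47, 20). λ = (20 - 6)/(47 - 1) ≡ 14/46 mod 79. 46⁻¹ ≡ 67 (mod 79), so λ ≡ 69.
  x = λ² - 1 - 47 = 4761 - 48 ≡ 52; y = λ·(1 - 52) - 6 ≡ 30. → (52, 30)
double: tangent at (52, 30): λ = (3·52² + 11)/(2·30) ≡ 65/60. 60⁻¹ ≡ 54 (mod 79), so λ ≡ 65·54 ≡ 34.
  x = λ² - 52 - 52 = 1156 - 104 ≡ 25; y = λ·(52 - 25) - 30 ≡ 19. → (25, 19)

(25, 19)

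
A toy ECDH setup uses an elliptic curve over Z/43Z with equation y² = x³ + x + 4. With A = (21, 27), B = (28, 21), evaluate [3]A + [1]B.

First 3A:
Repeated addition: build up to 3A.
2A: tangent at (21, 27): λ = (3·21² + 1)/(2·27) ≡ 34/11. 11⁻¹ ≡ 4 (mod 43) since 11·4 = 44 ≡ 1, so λ ≡ 34·4 ≡ 7.
  x = λ² - 21 - 21 = 49 - 42 ≡ 7; y = λ·(21 - 7) - 27 ≡ 28. → (7, 28)
3A: (7, 28) + (21, 27). λ = (27 - 28)/(21 - 7) ≡ 42/14 mod 43. 14⁻¹ ≡ 40 (mod 43) since 14·40 = 560 ≡ 1, so λ ≡ 3.
  x = λ² - 7 - 21 = 9 - 28 ≡ 24; y = λ·(7 - 24) - 28 ≡ 7. → (24, 7)
3A = (24, 7).
Finally 3A + B:
(24, 7) + (28, 21). λ = (21 - 7)/(28 - 24) ≡ 14/4 mod 43. 4⁻¹ ≡ 11 (mod 43) since 4·11 = 44 ≡ 1, so λ ≡ 25.
  x = λ² - 24 - 28 = 625 - 52 ≡ 14; y = λ·(24 - 14) - 7 ≡ 28. → (14, 28)

(14, 28)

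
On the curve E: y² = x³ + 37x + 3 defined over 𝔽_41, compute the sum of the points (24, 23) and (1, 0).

(24, 23) + (1, 0). λ = (0 - 23)/(1 - 24) ≡ 18/18 mod 41. 18⁻¹ ≡ 16 (mod 41), so λ ≡ 1.
  x = λ² - 24 - 1 = 1 - 25 ≡ 17; y = λ·(24 - 17) - 23 ≡ 25. → (17, 25)

(17, 25)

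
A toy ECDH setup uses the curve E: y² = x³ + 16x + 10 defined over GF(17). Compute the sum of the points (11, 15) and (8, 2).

(13, 16)

(11, 15) + (8, 2). λ = (2 - 15)/(8 - 11) ≡ 4/14 mod 17. 14⁻¹ ≡ 11 (mod 17), so λ ≡ 10.
  x = λ² - 11 - 8 = 100 - 19 ≡ 13; y = λ·(11 - 13) - 15 ≡ 16. → (13, 16)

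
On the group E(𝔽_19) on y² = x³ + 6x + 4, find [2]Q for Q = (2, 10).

(16, 4)

tangent at (2, 10): λ = (3·2² + 6)/(2·10) ≡ 18/1. 1⁻¹ ≡ 1 (mod 19), so λ ≡ 18·1 ≡ 18.
  x = λ² - 2 - 2 = 324 - 4 ≡ 16; y = λ·(2 - 16) - 10 ≡ 4. → (16, 4)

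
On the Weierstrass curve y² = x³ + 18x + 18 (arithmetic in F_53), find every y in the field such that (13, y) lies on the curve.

8, 45

x³ + 18x + 18 = 2449 ≡ 11 (mod 53).
Square roots of 11 mod 53: 8 and 45 (since 8² = 64 ≡ 11).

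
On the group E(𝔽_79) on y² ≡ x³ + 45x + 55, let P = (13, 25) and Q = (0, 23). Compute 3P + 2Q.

(56, 21)

First 3P:
Repeated addition: build up to 3P.
2P: tangent at (13, 25): λ = (3·13² + 45)/(2·25) ≡ 78/50. 50⁻¹ ≡ 49 (mod 79), so λ ≡ 78·49 ≡ 30.
  x = λ² - 13 - 13 = 900 - 26 ≡ 5; y = λ·(13 - 5) - 25 ≡ 57. → (5, 57)
3P: (5, 57) + (13, 25). λ = (25 - 57)/(13 - 5) ≡ 47/8 mod 79. 8⁻¹ ≡ 10 (mod 79), so λ ≡ 75.
  x = λ² - 5 - 13 = 5625 - 18 ≡ 77; y = λ·(5 - 77) - 57 ≡ 73. → (77, 73)
3P = (77, 73).
Next 2Q:
Repeated addition: build up to 2Q.
2Q: tangent at (0, 23): λ = (3·0² + 45)/(2·23) ≡ 45/46. 46⁻¹ ≡ 67 (mod 79), so λ ≡ 45·67 ≡ 13.
  x = λ² - 0 - 0 = 169 - 0 ≡ 11; y = λ·(0 - 11) - 23 ≡ 71. → (11, 71)
2Q = (11, 71).
Finally 3P + 2Q:
(77, 73) + (11, 71). λ = (71 - 73)/(11 - 77) ≡ 77/13 mod 79. 13⁻¹ ≡ 73 (mod 79), so λ ≡ 12.
  x = λ² - 77 - 11 = 144 - 88 ≡ 56; y = λ·(77 - 56) - 73 ≡ 21. → (56, 21)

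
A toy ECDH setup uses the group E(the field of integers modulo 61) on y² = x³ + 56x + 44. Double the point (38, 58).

(60, 29)

tangent at (38, 58): λ = (3·38² + 56)/(2·58) ≡ 57/55. 55⁻¹ ≡ 10 (mod 61) since 55·10 = 550 ≡ 1, so λ ≡ 57·10 ≡ 21.
  x = λ² - 38 - 38 = 441 - 76 ≡ 60; y = λ·(38 - 60) - 58 ≡ 29. → (60, 29)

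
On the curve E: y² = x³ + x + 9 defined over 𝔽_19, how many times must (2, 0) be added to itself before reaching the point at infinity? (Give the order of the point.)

2P: (2, 0) + (2, 0): same x and y₁ ≡ -y₂, so the sum is the point at infinity.
2P = the point at infinity, so the order is 2.

2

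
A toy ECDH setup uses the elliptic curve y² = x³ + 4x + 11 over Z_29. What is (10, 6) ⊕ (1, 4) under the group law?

(10, 6) + (1, 4). λ = (4 - 6)/(1 - 10) ≡ 27/20 mod 29. 20⁻¹ ≡ 16 (mod 29) since 20·16 = 320 ≡ 1, so λ ≡ 26.
  x = λ² - 10 - 1 = 676 - 11 ≡ 27; y = λ·(10 - 27) - 6 ≡ 16. → (27, 16)

(27, 16)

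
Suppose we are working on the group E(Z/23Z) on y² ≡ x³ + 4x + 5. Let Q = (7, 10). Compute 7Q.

Repeated addition: build up to 7Q.
2Q: tangent at (7, 10): λ = (3·7² + 4)/(2·10) ≡ 13/20. 20⁻¹ ≡ 15 (mod 23) since 20·15 = 300 ≡ 1, so λ ≡ 13·15 ≡ 11.
  x = λ² - 7 - 7 = 121 - 14 ≡ 15; y = λ·(7 - 15) - 10 ≡ 17. → (15, 17)
3Q: (15, 17) + (7, 10). λ = (10 - 17)/(7 - 15) ≡ 16/15 mod 23. 15⁻¹ ≡ 20 (mod 23) since 15·20 = 300 ≡ 1, so λ ≡ 21.
  x = λ² - 15 - 7 = 441 - 22 ≡ 5; y = λ·(15 - 5) - 17 ≡ 9. → (5, 9)
4Q: (5, 9) + (7, 10). λ = (10 - 9)/(7 - 5) ≡ 1/2 mod 23. 2⁻¹ ≡ 12 (mod 23) since 2·12 = 24 ≡ 1, so λ ≡ 12.
  x = λ² - 5 - 7 = 144 - 12 ≡ 17; y = λ·(5 - 17) - 9 ≡ 8. → (17, 8)
5Q: (17, 8) + (7, 10). λ = (10 - 8)/(7 - 17) ≡ 2/13 mod 23. 13⁻¹ ≡ 16 (mod 23), so λ ≡ 9.
  x = λ² - 17 - 7 = 81 - 24 ≡ 11; y = λ·(17 - 11) - 8 ≡ 0. → (11, 0)
6Q: (11, 0) + (7, 10). λ = (10 - 0)/(7 - 11) ≡ 10/19 mod 23. 19⁻¹ ≡ 17 (mod 23), so λ ≡ 9.
  x = λ² - 11 - 7 = 81 - 18 ≡ 17; y = λ·(11 - 17) - 0 ≡ 15. → (17, 15)
7Q: (17, 15) + (7, 10). λ = (10 - 15)/(7 - 17) ≡ 18/13 mod 23. 13⁻¹ ≡ 16 (mod 23), so λ ≡ 12.
  x = λ² - 17 - 7 = 144 - 24 ≡ 5; y = λ·(17 - 5) - 15 ≡ 14. → (5, 14)

(5, 14)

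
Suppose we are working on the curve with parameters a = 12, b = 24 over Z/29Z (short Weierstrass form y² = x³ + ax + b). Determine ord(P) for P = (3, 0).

2

2P: (3, 0) + (3, 0): same x and y₁ ≡ -y₂, so the sum is O.
2P = O, so the order is 2.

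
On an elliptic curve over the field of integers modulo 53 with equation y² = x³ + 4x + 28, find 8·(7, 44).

Write Q = (7, 44).
Repeated addition: build up to 8Q.
2Q: tangent at (7, 44): λ = (3·7² + 4)/(2·44) ≡ 45/35. 35⁻¹ ≡ 50 (mod 53) since 35·50 = 1750 ≡ 1, so λ ≡ 45·50 ≡ 24.
  x = λ² - 7 - 7 = 576 - 14 ≡ 32; y = λ·(7 - 32) - 44 ≡ 45. → (32, 45)
3Q: (32, 45) + (7, 44). λ = (44 - 45)/(7 - 32) ≡ 52/28 mod 53. 28⁻¹ ≡ 36 (mod 53), so λ ≡ 17.
  x = λ² - 32 - 7 = 289 - 39 ≡ 38; y = λ·(32 - 38) - 45 ≡ 12. → (38, 12)
4Q: (38, 12) + (7, 44). λ = (44 - 12)/(7 - 38) ≡ 32/22 mod 53. 22⁻¹ ≡ 41 (mod 53), so λ ≡ 40.
  x = λ² - 38 - 7 = 1600 - 45 ≡ 18; y = λ·(38 - 18) - 12 ≡ 46. → (18, 46)
5Q: (18, 46) + (7, 44). λ = (44 - 46)/(7 - 18) ≡ 51/42 mod 53. 42⁻¹ ≡ 24 (mod 53), so λ ≡ 5.
  x = λ² - 18 - 7 = 25 - 25 ≡ 0; y = λ·(18 - 0) - 46 ≡ 44. → (0, 44)
6Q: (0, 44) + (7, 44). λ = (44 - 44)/(7 - 0) ≡ 0/7 mod 53. 7⁻¹ ≡ 38 (mod 53) since 7·38 = 266 ≡ 1, so λ ≡ 0.
  x = λ² - 0 - 7 = 0 - 7 ≡ 46; y = λ·(0 - 46) - 44 ≡ 9. → (46, 9)
7Q: (46, 9) + (7, 44). λ = (44 - 9)/(7 - 46) ≡ 35/14 mod 53. 14⁻¹ ≡ 19 (mod 53) since 14·19 = 266 ≡ 1, so λ ≡ 29.
  x = λ² - 46 - 7 = 841 - 53 ≡ 46; y = λ·(46 - 46) - 9 ≡ 44. → (46, 44)
8Q: (46, 44) + (7, 44). λ = (44 - 44)/(7 - 46) ≡ 0/14 mod 53. 14⁻¹ ≡ 19 (mod 53), so λ ≡ 0.
  x = λ² - 46 - 7 = 0 - 53 ≡ 0; y = λ·(46 - 0) - 44 ≡ 9. → (0, 9)

(0, 9)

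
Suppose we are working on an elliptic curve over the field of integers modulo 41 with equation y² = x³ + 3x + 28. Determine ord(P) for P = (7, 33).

4

2P: tangent at (7, 33): λ = (3·7² + 3)/(2·33) ≡ 27/25. 25⁻¹ ≡ 23 (mod 41), so λ ≡ 27·23 ≡ 6.
  x = λ² - 7 - 7 = 36 - 14 ≡ 22; y = λ·(7 - 22) - 33 ≡ 0. → (22, 0)
3P: (22, 0) + (7, 33). λ = (33 - 0)/(7 - 22) ≡ 33/26 mod 41. 26⁻¹ ≡ 30 (mod 41) since 26·30 = 780 ≡ 1, so λ ≡ 6.
  x = λ² - 22 - 7 = 36 - 29 ≡ 7; y = λ·(22 - 7) - 0 ≡ 8. → (7, 8)
4P: (7, 8) + (7, 33): same x and y₁ ≡ -y₂, so the sum is O.
4P = O, so the order is 4.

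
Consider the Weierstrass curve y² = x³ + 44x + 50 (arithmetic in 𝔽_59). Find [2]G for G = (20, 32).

(20, 27)

tangent at (20, 32): λ = (3·20² + 44)/(2·32) ≡ 5/5. 5⁻¹ ≡ 12 (mod 59) since 5·12 = 60 ≡ 1, so λ ≡ 5·12 ≡ 1.
  x = λ² - 20 - 20 = 1 - 40 ≡ 20; y = λ·(20 - 20) - 32 ≡ 27. → (20, 27)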